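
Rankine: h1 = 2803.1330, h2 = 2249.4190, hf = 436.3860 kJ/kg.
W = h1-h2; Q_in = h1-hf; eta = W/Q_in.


W = 553.7140 kJ/kg
Q_in = 2366.7470 kJ/kg
eta = 0.2340 = 23.3956%

eta = 23.3956%


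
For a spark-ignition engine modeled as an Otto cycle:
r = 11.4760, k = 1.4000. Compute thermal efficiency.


r^(k-1) = 2.6541
eta = 1 - 1/2.6541 = 0.6232 = 62.3224%

62.3224%


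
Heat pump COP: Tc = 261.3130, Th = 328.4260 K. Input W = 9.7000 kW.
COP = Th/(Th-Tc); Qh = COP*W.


COP = 328.4260 / 67.1130 = 4.8936
Qh = 4.8936 * 9.7000 = 47.4682 kW

COP = 4.8936, Qh = 47.4682 kW


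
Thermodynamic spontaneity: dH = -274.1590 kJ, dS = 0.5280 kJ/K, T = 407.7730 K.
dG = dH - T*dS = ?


T*dS = 407.7730 * 0.5280 = 215.3041 kJ
dG = -274.1590 - 215.3041 = -489.4631 kJ (spontaneous)

dG = -489.4631 kJ, spontaneous


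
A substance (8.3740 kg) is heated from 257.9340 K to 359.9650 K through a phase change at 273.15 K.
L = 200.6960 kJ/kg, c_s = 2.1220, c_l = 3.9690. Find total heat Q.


Q1 (sensible, solid) = 8.3740 * 2.1220 * 15.2160 = 270.3827 kJ
Q2 (latent) = 8.3740 * 200.6960 = 1680.6283 kJ
Q3 (sensible, liquid) = 8.3740 * 3.9690 * 86.8150 = 2885.4186 kJ
Q_total = 4836.4296 kJ

4836.4296 kJ


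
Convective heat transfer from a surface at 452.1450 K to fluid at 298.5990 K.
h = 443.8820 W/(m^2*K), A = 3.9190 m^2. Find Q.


dT = 153.5460 K
Q = 443.8820 * 3.9190 * 153.5460 = 267104.5615 W

267104.5615 W


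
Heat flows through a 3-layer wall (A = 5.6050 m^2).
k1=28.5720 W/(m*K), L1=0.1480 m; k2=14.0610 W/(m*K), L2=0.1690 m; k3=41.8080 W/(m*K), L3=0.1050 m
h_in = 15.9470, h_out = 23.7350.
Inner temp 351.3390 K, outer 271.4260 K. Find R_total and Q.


R_conv_in = 1/(15.9470*5.6050) = 0.0112
R_1 = 0.1480/(28.5720*5.6050) = 0.0009
R_2 = 0.1690/(14.0610*5.6050) = 0.0021
R_3 = 0.1050/(41.8080*5.6050) = 0.0004
R_conv_out = 1/(23.7350*5.6050) = 0.0075
R_total = 0.0222 K/W
Q = 79.9130 / 0.0222 = 3596.2446 W

R_total = 0.0222 K/W, Q = 3596.2446 W


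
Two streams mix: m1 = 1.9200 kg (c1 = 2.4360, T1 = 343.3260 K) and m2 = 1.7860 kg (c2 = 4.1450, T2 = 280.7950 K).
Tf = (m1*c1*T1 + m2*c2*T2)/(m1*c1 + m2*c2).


num = 3684.4939
den = 12.0801
Tf = 305.0055 K

305.0055 K


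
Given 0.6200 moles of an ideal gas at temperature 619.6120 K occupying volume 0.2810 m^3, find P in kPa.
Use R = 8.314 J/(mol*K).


P = nRT/V = 0.6200 * 8.314 * 619.6120 / 0.2810
= 3193.9016 / 0.2810 = 11366.1978 Pa = 11.3662 kPa

11.3662 kPa


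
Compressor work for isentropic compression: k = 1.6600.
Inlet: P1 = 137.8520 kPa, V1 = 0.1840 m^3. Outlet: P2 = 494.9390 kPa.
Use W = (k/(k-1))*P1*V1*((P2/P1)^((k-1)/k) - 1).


(k-1)/k = 0.3976
(P2/P1)^exp = 1.6623
W = 2.5152 * 137.8520 * 0.1840 * (1.6623 - 1) = 42.2543 kJ

42.2543 kJ


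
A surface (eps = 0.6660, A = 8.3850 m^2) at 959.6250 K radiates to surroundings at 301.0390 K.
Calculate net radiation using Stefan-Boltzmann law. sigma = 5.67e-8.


T^4 = 8.4802e+11
Tsurr^4 = 8.2128e+09
Q = 0.6660 * 5.67e-8 * 8.3850 * 8.3981e+11 = 265913.3071 W

265913.3071 W


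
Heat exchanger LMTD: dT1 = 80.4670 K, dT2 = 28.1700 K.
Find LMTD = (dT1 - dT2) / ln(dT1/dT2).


dT1/dT2 = 2.8565
ln(dT1/dT2) = 1.0496
LMTD = 52.2970 / 1.0496 = 49.8261 K

49.8261 K


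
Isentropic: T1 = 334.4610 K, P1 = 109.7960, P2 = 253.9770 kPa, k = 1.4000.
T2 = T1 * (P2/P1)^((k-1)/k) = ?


(k-1)/k = 0.2857
(P2/P1)^exp = 1.2707
T2 = 334.4610 * 1.2707 = 425.0156 K

425.0156 K


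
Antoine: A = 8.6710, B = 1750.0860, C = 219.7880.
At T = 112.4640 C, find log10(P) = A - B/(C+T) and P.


C+T = 332.2520
B/(C+T) = 5.2673
log10(P) = 8.6710 - 5.2673 = 3.4037
P = 10^3.4037 = 2533.1140 mmHg

2533.1140 mmHg


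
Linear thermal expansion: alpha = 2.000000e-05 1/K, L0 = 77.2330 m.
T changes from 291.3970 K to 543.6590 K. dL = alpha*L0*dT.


dT = 252.2620 K
dL = 2.000000e-05 * 77.2330 * 252.2620 = 0.389659 m
L_final = 77.622659 m

dL = 0.389659 m


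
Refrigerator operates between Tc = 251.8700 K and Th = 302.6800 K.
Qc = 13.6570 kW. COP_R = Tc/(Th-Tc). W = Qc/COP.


COP = 251.8700 / 50.8100 = 4.9571
W = 13.6570 / 4.9571 = 2.7550 kW

COP = 4.9571, W = 2.7550 kW


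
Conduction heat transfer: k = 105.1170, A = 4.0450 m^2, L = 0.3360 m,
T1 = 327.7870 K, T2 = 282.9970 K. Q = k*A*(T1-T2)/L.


dT = 44.7900 K
Q = 105.1170 * 4.0450 * 44.7900 / 0.3360 = 56680.4473 W

56680.4473 W


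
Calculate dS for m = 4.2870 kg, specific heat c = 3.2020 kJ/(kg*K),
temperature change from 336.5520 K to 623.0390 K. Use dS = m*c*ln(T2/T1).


T2/T1 = 1.8512
ln(T2/T1) = 0.6159
dS = 4.2870 * 3.2020 * 0.6159 = 8.4538 kJ/K

8.4538 kJ/K


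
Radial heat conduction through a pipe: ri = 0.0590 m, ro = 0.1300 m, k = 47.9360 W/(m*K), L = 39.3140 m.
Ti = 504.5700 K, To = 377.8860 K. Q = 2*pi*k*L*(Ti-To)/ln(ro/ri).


dT = 126.6840 K
ln(ro/ri) = 0.7900
Q = 2*pi*47.9360*39.3140*126.6840 / 0.7900 = 1898826.1992 W

1898826.1992 W


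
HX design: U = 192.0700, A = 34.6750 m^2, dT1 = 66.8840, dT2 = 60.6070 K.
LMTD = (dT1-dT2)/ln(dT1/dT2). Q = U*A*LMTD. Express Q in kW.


LMTD = 63.6940 K
Q = 192.0700 * 34.6750 * 63.6940 = 424203.5013 W = 424.2035 kW

424.2035 kW


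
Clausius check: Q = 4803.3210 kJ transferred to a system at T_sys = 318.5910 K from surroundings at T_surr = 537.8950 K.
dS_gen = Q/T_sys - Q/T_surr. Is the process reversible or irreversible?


dS_sys = 4803.3210/318.5910 = 15.0768 kJ/K
dS_surr = -4803.3210/537.8950 = -8.9298 kJ/K
dS_gen = 15.0768 - 8.9298 = 6.1469 kJ/K (irreversible)

dS_gen = 6.1469 kJ/K, irreversible


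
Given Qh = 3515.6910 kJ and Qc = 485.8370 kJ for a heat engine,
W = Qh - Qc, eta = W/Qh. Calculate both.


W = 3515.6910 - 485.8370 = 3029.8540 kJ
eta = 3029.8540 / 3515.6910 = 0.8618 = 86.1809%

W = 3029.8540 kJ, eta = 86.1809%


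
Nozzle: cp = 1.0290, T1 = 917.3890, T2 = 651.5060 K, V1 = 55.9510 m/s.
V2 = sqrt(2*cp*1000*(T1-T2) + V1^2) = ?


dT = 265.8830 K
2*cp*1000*dT = 547187.2140
V1^2 = 3130.5144
V2 = sqrt(550317.7284) = 741.8340 m/s

741.8340 m/s


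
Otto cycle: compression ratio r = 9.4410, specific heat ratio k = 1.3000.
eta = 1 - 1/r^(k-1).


r^(k-1) = 1.9611
eta = 1 - 1/1.9611 = 0.4901 = 49.0089%

49.0089%


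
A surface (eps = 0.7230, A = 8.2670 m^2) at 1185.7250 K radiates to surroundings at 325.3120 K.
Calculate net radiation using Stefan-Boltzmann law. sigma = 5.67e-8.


T^4 = 1.9767e+12
Tsurr^4 = 1.1200e+10
Q = 0.7230 * 5.67e-8 * 8.2670 * 1.9655e+12 = 666097.1257 W

666097.1257 W


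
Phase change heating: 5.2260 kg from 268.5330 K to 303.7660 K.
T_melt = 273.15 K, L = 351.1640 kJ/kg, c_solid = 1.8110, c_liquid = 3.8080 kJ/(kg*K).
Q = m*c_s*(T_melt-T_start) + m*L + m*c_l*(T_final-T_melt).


Q1 (sensible, solid) = 5.2260 * 1.8110 * 4.6170 = 43.6966 kJ
Q2 (latent) = 5.2260 * 351.1640 = 1835.1831 kJ
Q3 (sensible, liquid) = 5.2260 * 3.8080 * 30.6160 = 609.2770 kJ
Q_total = 2488.1567 kJ

2488.1567 kJ


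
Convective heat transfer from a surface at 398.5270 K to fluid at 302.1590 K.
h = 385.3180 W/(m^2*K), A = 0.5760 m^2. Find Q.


dT = 96.3680 K
Q = 385.3180 * 0.5760 * 96.3680 = 21388.2192 W

21388.2192 W


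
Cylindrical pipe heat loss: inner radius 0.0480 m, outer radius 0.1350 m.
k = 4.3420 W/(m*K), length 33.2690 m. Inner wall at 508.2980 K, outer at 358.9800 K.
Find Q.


dT = 149.3180 K
ln(ro/ri) = 1.0341
Q = 2*pi*4.3420*33.2690*149.3180 / 1.0341 = 131059.9741 W

131059.9741 W


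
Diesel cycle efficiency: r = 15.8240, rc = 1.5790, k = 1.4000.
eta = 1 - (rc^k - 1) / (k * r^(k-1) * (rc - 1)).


r^(k-1) = 3.0181
rc^k = 1.8955
eta = 0.6339 = 63.3937%

63.3937%


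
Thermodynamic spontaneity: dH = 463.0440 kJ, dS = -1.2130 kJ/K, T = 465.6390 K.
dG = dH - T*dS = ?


T*dS = 465.6390 * -1.2130 = -564.8201 kJ
dG = 463.0440 + 564.8201 = 1027.8641 kJ (non-spontaneous)

dG = 1027.8641 kJ, non-spontaneous


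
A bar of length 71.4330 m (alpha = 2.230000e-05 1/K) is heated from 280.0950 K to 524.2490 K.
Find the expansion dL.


dT = 244.1540 K
dL = 2.230000e-05 * 71.4330 * 244.1540 = 0.388927 m
L_final = 71.821927 m

dL = 0.388927 m


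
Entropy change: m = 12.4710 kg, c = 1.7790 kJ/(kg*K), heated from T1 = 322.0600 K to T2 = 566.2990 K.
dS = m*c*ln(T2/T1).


T2/T1 = 1.7584
ln(T2/T1) = 0.5644
dS = 12.4710 * 1.7790 * 0.5644 = 12.5214 kJ/K

12.5214 kJ/K


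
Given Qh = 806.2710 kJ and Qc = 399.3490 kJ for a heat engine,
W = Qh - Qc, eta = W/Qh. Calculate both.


W = 806.2710 - 399.3490 = 406.9220 kJ
eta = 406.9220 / 806.2710 = 0.5047 = 50.4696%

W = 406.9220 kJ, eta = 50.4696%


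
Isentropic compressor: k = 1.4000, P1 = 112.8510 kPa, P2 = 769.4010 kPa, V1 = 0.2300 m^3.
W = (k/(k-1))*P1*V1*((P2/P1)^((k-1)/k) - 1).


(k-1)/k = 0.2857
(P2/P1)^exp = 1.7306
W = 3.5000 * 112.8510 * 0.2300 * (1.7306 - 1) = 66.3671 kJ

66.3671 kJ


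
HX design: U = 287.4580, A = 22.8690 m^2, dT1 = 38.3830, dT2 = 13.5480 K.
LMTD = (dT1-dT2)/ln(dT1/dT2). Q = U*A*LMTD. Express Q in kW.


LMTD = 23.8483 K
Q = 287.4580 * 22.8690 * 23.8483 = 156775.5350 W = 156.7755 kW

156.7755 kW


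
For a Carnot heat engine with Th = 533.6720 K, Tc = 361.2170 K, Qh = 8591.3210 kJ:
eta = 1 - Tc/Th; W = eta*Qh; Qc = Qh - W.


eta = 1 - 361.2170/533.6720 = 0.3231
W = 0.3231 * 8591.3210 = 2776.2676 kJ
Qc = 8591.3210 - 2776.2676 = 5815.0534 kJ

eta = 32.3148%, W = 2776.2676 kJ, Qc = 5815.0534 kJ


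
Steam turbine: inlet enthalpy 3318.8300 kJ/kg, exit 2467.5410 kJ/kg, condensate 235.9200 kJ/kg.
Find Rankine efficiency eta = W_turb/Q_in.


W = 851.2890 kJ/kg
Q_in = 3082.9100 kJ/kg
eta = 0.2761 = 27.6132%

eta = 27.6132%


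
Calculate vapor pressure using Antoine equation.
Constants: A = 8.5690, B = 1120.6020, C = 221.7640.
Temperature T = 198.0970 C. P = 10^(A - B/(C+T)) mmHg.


C+T = 419.8610
B/(C+T) = 2.6690
log10(P) = 8.5690 - 2.6690 = 5.9000
P = 10^5.9000 = 794358.7681 mmHg

794358.7681 mmHg


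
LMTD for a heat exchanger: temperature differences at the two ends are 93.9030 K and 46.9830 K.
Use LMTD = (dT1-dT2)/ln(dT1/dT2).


dT1/dT2 = 1.9987
ln(dT1/dT2) = 0.6925
LMTD = 46.9200 / 0.6925 = 67.7568 K

67.7568 K


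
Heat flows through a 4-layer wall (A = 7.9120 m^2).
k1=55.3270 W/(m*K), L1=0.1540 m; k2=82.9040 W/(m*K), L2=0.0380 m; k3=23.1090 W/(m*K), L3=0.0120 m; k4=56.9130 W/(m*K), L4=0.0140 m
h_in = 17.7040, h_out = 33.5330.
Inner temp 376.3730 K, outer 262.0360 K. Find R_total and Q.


R_conv_in = 1/(17.7040*7.9120) = 0.0071
R_1 = 0.1540/(55.3270*7.9120) = 0.0004
R_2 = 0.0380/(82.9040*7.9120) = 5.7932e-05
R_3 = 0.0120/(23.1090*7.9120) = 6.5632e-05
R_4 = 0.0140/(56.9130*7.9120) = 3.1091e-05
R_conv_out = 1/(33.5330*7.9120) = 0.0038
R_total = 0.0114 K/W
Q = 114.3370 / 0.0114 = 10016.6725 W

R_total = 0.0114 K/W, Q = 10016.6725 W


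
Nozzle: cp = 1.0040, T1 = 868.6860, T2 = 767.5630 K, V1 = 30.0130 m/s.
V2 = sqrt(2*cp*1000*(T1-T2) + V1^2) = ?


dT = 101.1230 K
2*cp*1000*dT = 203054.9840
V1^2 = 900.7802
V2 = sqrt(203955.7642) = 451.6146 m/s

451.6146 m/s


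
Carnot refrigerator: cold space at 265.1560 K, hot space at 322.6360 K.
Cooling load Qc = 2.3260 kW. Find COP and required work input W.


COP = 265.1560 / 57.4800 = 4.6130
W = 2.3260 / 4.6130 = 0.5042 kW

COP = 4.6130, W = 0.5042 kW


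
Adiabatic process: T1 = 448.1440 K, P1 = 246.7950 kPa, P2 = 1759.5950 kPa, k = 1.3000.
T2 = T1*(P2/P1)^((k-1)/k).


(k-1)/k = 0.2308
(P2/P1)^exp = 1.5735
T2 = 448.1440 * 1.5735 = 705.1498 K

705.1498 K


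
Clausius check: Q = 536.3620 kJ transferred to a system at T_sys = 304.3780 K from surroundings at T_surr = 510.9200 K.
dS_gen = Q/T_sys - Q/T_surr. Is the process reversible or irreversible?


dS_sys = 536.3620/304.3780 = 1.7622 kJ/K
dS_surr = -536.3620/510.9200 = -1.0498 kJ/K
dS_gen = 1.7622 - 1.0498 = 0.7124 kJ/K (irreversible)

dS_gen = 0.7124 kJ/K, irreversible


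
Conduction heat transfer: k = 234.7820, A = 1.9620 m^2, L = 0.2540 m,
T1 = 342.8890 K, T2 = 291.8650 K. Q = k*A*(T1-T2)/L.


dT = 51.0240 K
Q = 234.7820 * 1.9620 * 51.0240 / 0.2540 = 92534.6925 W

92534.6925 W


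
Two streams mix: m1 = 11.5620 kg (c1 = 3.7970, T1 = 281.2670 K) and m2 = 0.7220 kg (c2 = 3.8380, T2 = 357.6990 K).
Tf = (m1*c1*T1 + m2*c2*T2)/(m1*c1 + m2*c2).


num = 13339.0752
den = 46.6720
Tf = 285.8050 K

285.8050 K


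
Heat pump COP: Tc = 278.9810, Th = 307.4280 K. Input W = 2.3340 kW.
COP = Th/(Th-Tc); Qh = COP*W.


COP = 307.4280 / 28.4470 = 10.8070
Qh = 10.8070 * 2.3340 = 25.2236 kW

COP = 10.8070, Qh = 25.2236 kW


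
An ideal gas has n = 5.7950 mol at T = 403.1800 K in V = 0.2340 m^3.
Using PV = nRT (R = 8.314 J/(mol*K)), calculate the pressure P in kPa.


P = nRT/V = 5.7950 * 8.314 * 403.1800 / 0.2340
= 19425.0632 / 0.2340 = 83013.0907 Pa = 83.0131 kPa

83.0131 kPa


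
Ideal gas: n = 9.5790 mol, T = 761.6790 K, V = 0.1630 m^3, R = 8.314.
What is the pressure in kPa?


P = nRT/V = 9.5790 * 8.314 * 761.6790 / 0.1630
= 60659.9678 / 0.1630 = 372147.0417 Pa = 372.1470 kPa

372.1470 kPa


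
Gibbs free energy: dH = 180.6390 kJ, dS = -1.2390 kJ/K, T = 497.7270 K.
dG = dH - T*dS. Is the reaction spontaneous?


T*dS = 497.7270 * -1.2390 = -616.6838 kJ
dG = 180.6390 + 616.6838 = 797.3228 kJ (non-spontaneous)

dG = 797.3228 kJ, non-spontaneous


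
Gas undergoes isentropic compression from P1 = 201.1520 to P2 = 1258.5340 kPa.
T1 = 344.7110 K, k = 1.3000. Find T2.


(k-1)/k = 0.2308
(P2/P1)^exp = 1.5268
T2 = 344.7110 * 1.5268 = 526.2911 K

526.2911 K


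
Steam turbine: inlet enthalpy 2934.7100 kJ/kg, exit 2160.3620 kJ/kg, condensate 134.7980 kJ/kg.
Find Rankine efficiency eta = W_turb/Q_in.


W = 774.3480 kJ/kg
Q_in = 2799.9120 kJ/kg
eta = 0.2766 = 27.6562%

eta = 27.6562%


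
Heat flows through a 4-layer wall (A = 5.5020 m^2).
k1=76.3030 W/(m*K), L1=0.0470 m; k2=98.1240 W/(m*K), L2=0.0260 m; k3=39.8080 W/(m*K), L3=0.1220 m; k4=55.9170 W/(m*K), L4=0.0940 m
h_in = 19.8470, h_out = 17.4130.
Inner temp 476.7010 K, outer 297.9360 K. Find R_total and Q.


R_conv_in = 1/(19.8470*5.5020) = 0.0092
R_1 = 0.0470/(76.3030*5.5020) = 0.0001
R_2 = 0.0260/(98.1240*5.5020) = 4.8159e-05
R_3 = 0.1220/(39.8080*5.5020) = 0.0006
R_4 = 0.0940/(55.9170*5.5020) = 0.0003
R_conv_out = 1/(17.4130*5.5020) = 0.0104
R_total = 0.0206 K/W
Q = 178.7650 / 0.0206 = 8670.3152 W

R_total = 0.0206 K/W, Q = 8670.3152 W


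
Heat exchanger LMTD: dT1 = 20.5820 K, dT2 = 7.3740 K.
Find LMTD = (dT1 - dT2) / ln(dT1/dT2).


dT1/dT2 = 2.7912
ln(dT1/dT2) = 1.0265
LMTD = 13.2080 / 1.0265 = 12.8676 K

12.8676 K


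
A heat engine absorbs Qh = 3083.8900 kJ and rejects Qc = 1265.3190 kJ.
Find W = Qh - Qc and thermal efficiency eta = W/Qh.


W = 3083.8900 - 1265.3190 = 1818.5710 kJ
eta = 1818.5710 / 3083.8900 = 0.5897 = 58.9700%

W = 1818.5710 kJ, eta = 58.9700%


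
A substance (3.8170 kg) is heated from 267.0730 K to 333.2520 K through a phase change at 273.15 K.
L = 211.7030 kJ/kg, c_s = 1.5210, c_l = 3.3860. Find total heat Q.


Q1 (sensible, solid) = 3.8170 * 1.5210 * 6.0770 = 35.2810 kJ
Q2 (latent) = 3.8170 * 211.7030 = 808.0704 kJ
Q3 (sensible, liquid) = 3.8170 * 3.3860 * 60.1020 = 776.7800 kJ
Q_total = 1620.1313 kJ

1620.1313 kJ


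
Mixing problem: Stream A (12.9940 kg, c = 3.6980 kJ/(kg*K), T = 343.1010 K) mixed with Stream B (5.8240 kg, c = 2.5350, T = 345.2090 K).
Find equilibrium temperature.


num = 21583.2352
den = 62.8157
Tf = 343.5965 K

343.5965 K


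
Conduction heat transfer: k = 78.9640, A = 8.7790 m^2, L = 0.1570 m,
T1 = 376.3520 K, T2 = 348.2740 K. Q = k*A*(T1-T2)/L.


dT = 28.0780 K
Q = 78.9640 * 8.7790 * 28.0780 / 0.1570 = 123976.8810 W

123976.8810 W


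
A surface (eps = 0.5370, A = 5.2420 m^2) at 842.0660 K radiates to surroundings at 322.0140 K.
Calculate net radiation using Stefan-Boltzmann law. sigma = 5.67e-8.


T^4 = 5.0279e+11
Tsurr^4 = 1.0752e+10
Q = 0.5370 * 5.67e-8 * 5.2420 * 4.9204e+11 = 78532.7208 W

78532.7208 W


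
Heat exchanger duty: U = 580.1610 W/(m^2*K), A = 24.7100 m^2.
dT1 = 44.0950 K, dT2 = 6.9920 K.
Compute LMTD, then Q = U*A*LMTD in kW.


LMTD = 20.1474 K
Q = 580.1610 * 24.7100 * 20.1474 = 288828.3171 W = 288.8283 kW

288.8283 kW


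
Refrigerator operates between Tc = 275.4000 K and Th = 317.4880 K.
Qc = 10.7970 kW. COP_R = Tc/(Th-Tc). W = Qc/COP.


COP = 275.4000 / 42.0880 = 6.5434
W = 10.7970 / 6.5434 = 1.6501 kW

COP = 6.5434, W = 1.6501 kW


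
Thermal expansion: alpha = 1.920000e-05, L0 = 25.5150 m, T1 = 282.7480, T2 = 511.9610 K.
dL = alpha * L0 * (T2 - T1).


dT = 229.2130 K
dL = 1.920000e-05 * 25.5150 * 229.2130 = 0.112289 m
L_final = 25.627289 m

dL = 0.112289 m


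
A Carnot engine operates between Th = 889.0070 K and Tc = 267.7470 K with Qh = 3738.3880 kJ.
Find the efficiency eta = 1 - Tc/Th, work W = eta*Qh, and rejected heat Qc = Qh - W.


eta = 1 - 267.7470/889.0070 = 0.6988
W = 0.6988 * 3738.3880 = 2612.4777 kJ
Qc = 3738.3880 - 2612.4777 = 1125.9103 kJ

eta = 69.8825%, W = 2612.4777 kJ, Qc = 1125.9103 kJ


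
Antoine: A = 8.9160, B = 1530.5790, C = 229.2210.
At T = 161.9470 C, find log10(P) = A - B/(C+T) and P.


C+T = 391.1680
B/(C+T) = 3.9128
log10(P) = 8.9160 - 3.9128 = 5.0032
P = 10^5.0032 = 100729.5572 mmHg

100729.5572 mmHg


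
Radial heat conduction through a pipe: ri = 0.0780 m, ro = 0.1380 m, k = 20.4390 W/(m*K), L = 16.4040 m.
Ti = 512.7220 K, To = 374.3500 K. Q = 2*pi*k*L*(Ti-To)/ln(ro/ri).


dT = 138.3720 K
ln(ro/ri) = 0.5705
Q = 2*pi*20.4390*16.4040*138.3720 / 0.5705 = 510913.8723 W

510913.8723 W


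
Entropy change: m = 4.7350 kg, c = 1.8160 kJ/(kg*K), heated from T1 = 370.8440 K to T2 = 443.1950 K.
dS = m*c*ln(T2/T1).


T2/T1 = 1.1951
ln(T2/T1) = 0.1782
dS = 4.7350 * 1.8160 * 0.1782 = 1.5325 kJ/K

1.5325 kJ/K


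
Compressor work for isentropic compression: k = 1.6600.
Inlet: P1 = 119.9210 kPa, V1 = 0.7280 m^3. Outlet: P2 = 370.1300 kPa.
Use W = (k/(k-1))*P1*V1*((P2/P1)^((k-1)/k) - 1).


(k-1)/k = 0.3976
(P2/P1)^exp = 1.5653
W = 2.5152 * 119.9210 * 0.7280 * (1.5653 - 1) = 124.1332 kJ

124.1332 kJ


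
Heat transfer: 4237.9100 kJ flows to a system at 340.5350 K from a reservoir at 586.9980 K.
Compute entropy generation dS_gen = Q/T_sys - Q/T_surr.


dS_sys = 4237.9100/340.5350 = 12.4449 kJ/K
dS_surr = -4237.9100/586.9980 = -7.2196 kJ/K
dS_gen = 12.4449 - 7.2196 = 5.2252 kJ/K (irreversible)

dS_gen = 5.2252 kJ/K, irreversible


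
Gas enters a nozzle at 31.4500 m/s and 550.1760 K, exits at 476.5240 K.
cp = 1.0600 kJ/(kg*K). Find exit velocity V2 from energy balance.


dT = 73.6520 K
2*cp*1000*dT = 156142.2400
V1^2 = 989.1025
V2 = sqrt(157131.3425) = 396.3980 m/s

396.3980 m/s


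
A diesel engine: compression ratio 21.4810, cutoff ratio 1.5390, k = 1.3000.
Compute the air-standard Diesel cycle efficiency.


r^(k-1) = 2.5097
rc^k = 1.7515
eta = 0.5727 = 57.2653%

57.2653%


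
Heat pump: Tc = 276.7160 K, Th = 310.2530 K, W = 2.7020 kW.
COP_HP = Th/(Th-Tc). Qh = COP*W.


COP = 310.2530 / 33.5370 = 9.2511
Qh = 9.2511 * 2.7020 = 24.9964 kW

COP = 9.2511, Qh = 24.9964 kW


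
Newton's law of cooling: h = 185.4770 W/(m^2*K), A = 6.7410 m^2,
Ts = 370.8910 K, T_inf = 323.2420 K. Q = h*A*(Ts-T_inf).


dT = 47.6490 K
Q = 185.4770 * 6.7410 * 47.6490 = 59575.5665 W

59575.5665 W


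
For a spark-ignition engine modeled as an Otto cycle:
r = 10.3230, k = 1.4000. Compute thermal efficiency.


r^(k-1) = 2.5440
eta = 1 - 1/2.5440 = 0.6069 = 60.6923%

60.6923%


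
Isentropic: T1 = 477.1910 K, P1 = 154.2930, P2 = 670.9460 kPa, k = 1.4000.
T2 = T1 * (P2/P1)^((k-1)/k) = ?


(k-1)/k = 0.2857
(P2/P1)^exp = 1.5219
T2 = 477.1910 * 1.5219 = 726.2322 K

726.2322 K


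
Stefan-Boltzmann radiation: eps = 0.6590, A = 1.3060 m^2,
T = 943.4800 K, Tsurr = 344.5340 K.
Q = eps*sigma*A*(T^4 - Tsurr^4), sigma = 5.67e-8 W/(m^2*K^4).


T^4 = 7.9238e+11
Tsurr^4 = 1.4091e+10
Q = 0.6590 * 5.67e-8 * 1.3060 * 7.7828e+11 = 37979.5685 W

37979.5685 W


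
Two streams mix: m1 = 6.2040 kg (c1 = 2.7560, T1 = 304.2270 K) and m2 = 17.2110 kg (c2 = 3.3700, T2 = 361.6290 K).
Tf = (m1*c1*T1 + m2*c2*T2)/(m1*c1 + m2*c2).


num = 26176.6103
den = 75.0993
Tf = 348.5600 K

348.5600 K


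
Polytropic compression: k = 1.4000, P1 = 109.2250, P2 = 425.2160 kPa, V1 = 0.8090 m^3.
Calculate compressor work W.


(k-1)/k = 0.2857
(P2/P1)^exp = 1.4745
W = 3.5000 * 109.2250 * 0.8090 * (1.4745 - 1) = 146.7581 kJ

146.7581 kJ


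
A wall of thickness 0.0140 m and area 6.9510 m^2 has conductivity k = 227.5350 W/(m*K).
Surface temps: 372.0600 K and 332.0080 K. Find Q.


dT = 40.0520 K
Q = 227.5350 * 6.9510 * 40.0520 / 0.0140 = 4524719.5986 W

4524719.5986 W


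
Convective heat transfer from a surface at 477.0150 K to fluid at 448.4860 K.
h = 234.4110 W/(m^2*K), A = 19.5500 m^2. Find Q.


dT = 28.5290 K
Q = 234.4110 * 19.5500 * 28.5290 = 130740.8482 W

130740.8482 W


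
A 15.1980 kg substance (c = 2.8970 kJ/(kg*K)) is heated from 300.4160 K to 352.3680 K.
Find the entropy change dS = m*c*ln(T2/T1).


T2/T1 = 1.1729
ln(T2/T1) = 0.1595
dS = 15.1980 * 2.8970 * 0.1595 = 7.0229 kJ/K

7.0229 kJ/K


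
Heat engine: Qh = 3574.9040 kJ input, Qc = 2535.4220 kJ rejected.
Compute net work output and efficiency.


W = 3574.9040 - 2535.4220 = 1039.4820 kJ
eta = 1039.4820 / 3574.9040 = 0.2908 = 29.0772%

W = 1039.4820 kJ, eta = 29.0772%


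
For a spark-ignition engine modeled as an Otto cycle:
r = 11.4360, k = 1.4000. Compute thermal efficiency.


r^(k-1) = 2.6504
eta = 1 - 1/2.6504 = 0.6227 = 62.2697%

62.2697%


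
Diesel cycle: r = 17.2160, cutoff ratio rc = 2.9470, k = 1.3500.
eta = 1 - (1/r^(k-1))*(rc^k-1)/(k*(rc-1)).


r^(k-1) = 2.7075
rc^k = 4.3019
eta = 0.5360 = 53.6028%

53.6028%


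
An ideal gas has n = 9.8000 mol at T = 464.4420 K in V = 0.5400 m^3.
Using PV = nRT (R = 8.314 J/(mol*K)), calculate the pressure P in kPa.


P = nRT/V = 9.8000 * 8.314 * 464.4420 / 0.5400
= 37841.4337 / 0.5400 = 70076.7291 Pa = 70.0767 kPa

70.0767 kPa


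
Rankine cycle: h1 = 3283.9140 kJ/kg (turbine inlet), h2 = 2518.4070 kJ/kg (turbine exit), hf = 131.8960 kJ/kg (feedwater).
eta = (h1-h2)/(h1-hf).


W = 765.5070 kJ/kg
Q_in = 3152.0180 kJ/kg
eta = 0.2429 = 24.2863%

eta = 24.2863%


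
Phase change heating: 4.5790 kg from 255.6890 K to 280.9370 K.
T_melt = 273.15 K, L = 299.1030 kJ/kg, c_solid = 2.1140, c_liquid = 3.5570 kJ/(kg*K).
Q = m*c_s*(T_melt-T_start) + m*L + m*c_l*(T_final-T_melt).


Q1 (sensible, solid) = 4.5790 * 2.1140 * 17.4610 = 169.0226 kJ
Q2 (latent) = 4.5790 * 299.1030 = 1369.5926 kJ
Q3 (sensible, liquid) = 4.5790 * 3.5570 * 7.7870 = 126.8308 kJ
Q_total = 1665.4460 kJ

1665.4460 kJ


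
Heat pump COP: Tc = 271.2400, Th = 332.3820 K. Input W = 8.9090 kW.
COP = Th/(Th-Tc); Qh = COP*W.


COP = 332.3820 / 61.1420 = 5.4362
Qh = 5.4362 * 8.9090 = 48.4314 kW

COP = 5.4362, Qh = 48.4314 kW


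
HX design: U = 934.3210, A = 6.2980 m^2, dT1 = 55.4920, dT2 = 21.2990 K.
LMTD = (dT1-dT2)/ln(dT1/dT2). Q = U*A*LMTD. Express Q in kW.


LMTD = 35.7078 K
Q = 934.3210 * 6.2980 * 35.7078 = 210117.1377 W = 210.1171 kW

210.1171 kW


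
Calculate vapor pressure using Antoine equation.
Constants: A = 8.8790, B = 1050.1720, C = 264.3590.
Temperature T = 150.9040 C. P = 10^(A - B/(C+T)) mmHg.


C+T = 415.2630
B/(C+T) = 2.5289
log10(P) = 8.8790 - 2.5289 = 6.3501
P = 10^6.3501 = 2239070.3189 mmHg

2239070.3189 mmHg


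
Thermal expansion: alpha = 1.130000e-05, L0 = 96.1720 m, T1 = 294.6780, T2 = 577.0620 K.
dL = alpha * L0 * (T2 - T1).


dT = 282.3840 K
dL = 1.130000e-05 * 96.1720 * 282.3840 = 0.306879 m
L_final = 96.478879 m

dL = 0.306879 m


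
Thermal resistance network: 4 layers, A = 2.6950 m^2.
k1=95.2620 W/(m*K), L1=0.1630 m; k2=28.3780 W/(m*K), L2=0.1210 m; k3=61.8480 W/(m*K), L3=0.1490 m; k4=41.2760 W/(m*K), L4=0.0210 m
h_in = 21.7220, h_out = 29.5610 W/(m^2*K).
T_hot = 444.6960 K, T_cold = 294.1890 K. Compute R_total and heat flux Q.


R_conv_in = 1/(21.7220*2.6950) = 0.0171
R_1 = 0.1630/(95.2620*2.6950) = 0.0006
R_2 = 0.1210/(28.3780*2.6950) = 0.0016
R_3 = 0.1490/(61.8480*2.6950) = 0.0009
R_4 = 0.0210/(41.2760*2.6950) = 0.0002
R_conv_out = 1/(29.5610*2.6950) = 0.0126
R_total = 0.0329 K/W
Q = 150.5070 / 0.0329 = 4569.9406 W

R_total = 0.0329 K/W, Q = 4569.9406 W


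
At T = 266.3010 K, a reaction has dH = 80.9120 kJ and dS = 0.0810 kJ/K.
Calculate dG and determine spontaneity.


T*dS = 266.3010 * 0.0810 = 21.5704 kJ
dG = 80.9120 - 21.5704 = 59.3416 kJ (non-spontaneous)

dG = 59.3416 kJ, non-spontaneous


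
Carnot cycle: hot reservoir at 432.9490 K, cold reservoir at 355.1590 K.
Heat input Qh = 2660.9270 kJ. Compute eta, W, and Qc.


eta = 1 - 355.1590/432.9490 = 0.1797
W = 0.1797 * 2660.9270 = 478.1014 kJ
Qc = 2660.9270 - 478.1014 = 2182.8256 kJ

eta = 17.9675%, W = 478.1014 kJ, Qc = 2182.8256 kJ


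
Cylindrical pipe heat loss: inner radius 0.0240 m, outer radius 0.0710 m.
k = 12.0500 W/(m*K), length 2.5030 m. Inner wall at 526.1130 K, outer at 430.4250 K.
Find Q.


dT = 95.6880 K
ln(ro/ri) = 1.0846
Q = 2*pi*12.0500*2.5030*95.6880 / 1.0846 = 16718.8042 W

16718.8042 W


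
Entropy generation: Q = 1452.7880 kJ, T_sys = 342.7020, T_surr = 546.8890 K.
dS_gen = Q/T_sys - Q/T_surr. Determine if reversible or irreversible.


dS_sys = 1452.7880/342.7020 = 4.2392 kJ/K
dS_surr = -1452.7880/546.8890 = -2.6565 kJ/K
dS_gen = 4.2392 - 2.6565 = 1.5828 kJ/K (irreversible)

dS_gen = 1.5828 kJ/K, irreversible


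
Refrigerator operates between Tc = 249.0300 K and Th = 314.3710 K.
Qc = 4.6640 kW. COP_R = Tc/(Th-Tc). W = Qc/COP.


COP = 249.0300 / 65.3410 = 3.8112
W = 4.6640 / 3.8112 = 1.2237 kW

COP = 3.8112, W = 1.2237 kW


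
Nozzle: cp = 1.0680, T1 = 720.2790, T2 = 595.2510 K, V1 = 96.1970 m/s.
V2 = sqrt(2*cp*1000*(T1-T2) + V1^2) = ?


dT = 125.0280 K
2*cp*1000*dT = 267059.8080
V1^2 = 9253.8628
V2 = sqrt(276313.6708) = 525.6555 m/s

525.6555 m/s


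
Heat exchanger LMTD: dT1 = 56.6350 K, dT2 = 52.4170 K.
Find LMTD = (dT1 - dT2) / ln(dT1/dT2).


dT1/dT2 = 1.0805
ln(dT1/dT2) = 0.0774
LMTD = 4.2180 / 0.0774 = 54.4988 K

54.4988 K


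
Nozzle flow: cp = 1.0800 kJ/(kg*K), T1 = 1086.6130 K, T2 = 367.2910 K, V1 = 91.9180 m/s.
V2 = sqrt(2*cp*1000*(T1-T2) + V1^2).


dT = 719.3220 K
2*cp*1000*dT = 1553735.5200
V1^2 = 8448.9187
V2 = sqrt(1562184.4387) = 1249.8738 m/s

1249.8738 m/s


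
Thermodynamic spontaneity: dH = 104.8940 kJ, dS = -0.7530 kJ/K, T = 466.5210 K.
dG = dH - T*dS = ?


T*dS = 466.5210 * -0.7530 = -351.2903 kJ
dG = 104.8940 + 351.2903 = 456.1843 kJ (non-spontaneous)

dG = 456.1843 kJ, non-spontaneous


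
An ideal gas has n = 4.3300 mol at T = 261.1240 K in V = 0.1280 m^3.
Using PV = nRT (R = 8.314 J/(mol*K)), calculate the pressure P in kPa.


P = nRT/V = 4.3300 * 8.314 * 261.1240 / 0.1280
= 9400.3648 / 0.1280 = 73440.3498 Pa = 73.4403 kPa

73.4403 kPa


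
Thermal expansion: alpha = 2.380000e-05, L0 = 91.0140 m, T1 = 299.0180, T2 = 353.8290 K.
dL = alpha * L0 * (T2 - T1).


dT = 54.8110 K
dL = 2.380000e-05 * 91.0140 * 54.8110 = 0.118728 m
L_final = 91.132728 m

dL = 0.118728 m


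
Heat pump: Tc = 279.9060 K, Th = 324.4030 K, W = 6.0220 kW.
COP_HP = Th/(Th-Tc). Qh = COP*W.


COP = 324.4030 / 44.4970 = 7.2904
Qh = 7.2904 * 6.0220 = 43.9031 kW

COP = 7.2904, Qh = 43.9031 kW


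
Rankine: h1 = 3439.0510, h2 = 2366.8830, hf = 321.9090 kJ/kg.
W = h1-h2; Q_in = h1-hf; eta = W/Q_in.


W = 1072.1680 kJ/kg
Q_in = 3117.1420 kJ/kg
eta = 0.3440 = 34.3959%

eta = 34.3959%


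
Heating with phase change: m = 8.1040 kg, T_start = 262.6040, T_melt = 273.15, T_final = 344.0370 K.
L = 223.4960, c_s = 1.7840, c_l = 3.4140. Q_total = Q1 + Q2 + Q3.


Q1 (sensible, solid) = 8.1040 * 1.7840 * 10.5460 = 152.4692 kJ
Q2 (latent) = 8.1040 * 223.4960 = 1811.2116 kJ
Q3 (sensible, liquid) = 8.1040 * 3.4140 * 70.8870 = 1961.2346 kJ
Q_total = 3924.9154 kJ

3924.9154 kJ


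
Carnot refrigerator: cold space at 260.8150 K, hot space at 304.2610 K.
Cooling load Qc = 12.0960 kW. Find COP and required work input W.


COP = 260.8150 / 43.4460 = 6.0032
W = 12.0960 / 6.0032 = 2.0149 kW

COP = 6.0032, W = 2.0149 kW


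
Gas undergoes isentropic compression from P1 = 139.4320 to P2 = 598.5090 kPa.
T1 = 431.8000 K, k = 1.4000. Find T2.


(k-1)/k = 0.2857
(P2/P1)^exp = 1.5163
T2 = 431.8000 * 1.5163 = 654.7212 K

654.7212 K


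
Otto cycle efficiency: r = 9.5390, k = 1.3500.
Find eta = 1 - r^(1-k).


r^(k-1) = 2.2020
eta = 1 - 1/2.2020 = 0.5459 = 54.5876%

54.5876%


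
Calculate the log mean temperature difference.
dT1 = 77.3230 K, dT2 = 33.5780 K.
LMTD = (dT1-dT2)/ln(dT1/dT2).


dT1/dT2 = 2.3028
ln(dT1/dT2) = 0.8341
LMTD = 43.7450 / 0.8341 = 52.4445 K

52.4445 K


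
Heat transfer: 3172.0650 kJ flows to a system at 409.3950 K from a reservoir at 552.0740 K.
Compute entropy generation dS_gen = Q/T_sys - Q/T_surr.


dS_sys = 3172.0650/409.3950 = 7.7482 kJ/K
dS_surr = -3172.0650/552.0740 = -5.7457 kJ/K
dS_gen = 7.7482 - 5.7457 = 2.0025 kJ/K (irreversible)

dS_gen = 2.0025 kJ/K, irreversible


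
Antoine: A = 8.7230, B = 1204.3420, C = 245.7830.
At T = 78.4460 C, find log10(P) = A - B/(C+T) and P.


C+T = 324.2290
B/(C+T) = 3.7145
log10(P) = 8.7230 - 3.7145 = 5.0085
P = 10^5.0085 = 101981.2707 mmHg

101981.2707 mmHg


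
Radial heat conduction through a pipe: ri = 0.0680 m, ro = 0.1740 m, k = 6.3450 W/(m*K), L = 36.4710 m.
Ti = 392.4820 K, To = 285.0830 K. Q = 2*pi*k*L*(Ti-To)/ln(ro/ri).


dT = 107.3990 K
ln(ro/ri) = 0.9395
Q = 2*pi*6.3450*36.4710*107.3990 / 0.9395 = 166203.6737 W

166203.6737 W


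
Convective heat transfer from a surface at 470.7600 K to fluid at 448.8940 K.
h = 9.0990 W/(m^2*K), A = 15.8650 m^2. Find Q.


dT = 21.8660 K
Q = 9.0990 * 15.8650 * 21.8660 = 3156.4803 W

3156.4803 W


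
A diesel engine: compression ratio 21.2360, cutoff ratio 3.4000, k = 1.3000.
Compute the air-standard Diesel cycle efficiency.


r^(k-1) = 2.5010
rc^k = 4.9082
eta = 0.4992 = 49.9158%

49.9158%


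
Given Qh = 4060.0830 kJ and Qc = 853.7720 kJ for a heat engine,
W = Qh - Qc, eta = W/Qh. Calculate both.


W = 4060.0830 - 853.7720 = 3206.3110 kJ
eta = 3206.3110 / 4060.0830 = 0.7897 = 78.9716%

W = 3206.3110 kJ, eta = 78.9716%


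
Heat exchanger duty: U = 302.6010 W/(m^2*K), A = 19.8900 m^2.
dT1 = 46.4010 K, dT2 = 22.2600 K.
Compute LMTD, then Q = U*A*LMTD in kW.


LMTD = 32.8659 K
Q = 302.6010 * 19.8900 * 32.8659 = 197811.2822 W = 197.8113 kW

197.8113 kW


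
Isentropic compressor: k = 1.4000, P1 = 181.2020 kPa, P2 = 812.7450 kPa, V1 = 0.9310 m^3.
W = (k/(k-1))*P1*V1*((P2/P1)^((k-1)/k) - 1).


(k-1)/k = 0.2857
(P2/P1)^exp = 1.5354
W = 3.5000 * 181.2020 * 0.9310 * (1.5354 - 1) = 316.1347 kJ

316.1347 kJ


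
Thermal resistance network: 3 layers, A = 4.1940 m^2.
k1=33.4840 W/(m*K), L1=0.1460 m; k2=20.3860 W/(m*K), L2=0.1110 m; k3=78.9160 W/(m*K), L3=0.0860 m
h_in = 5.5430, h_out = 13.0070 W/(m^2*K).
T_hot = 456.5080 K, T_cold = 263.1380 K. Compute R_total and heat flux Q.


R_conv_in = 1/(5.5430*4.1940) = 0.0430
R_1 = 0.1460/(33.4840*4.1940) = 0.0010
R_2 = 0.1110/(20.3860*4.1940) = 0.0013
R_3 = 0.0860/(78.9160*4.1940) = 0.0003
R_conv_out = 1/(13.0070*4.1940) = 0.0183
R_total = 0.0639 K/W
Q = 193.3700 / 0.0639 = 3024.0158 W

R_total = 0.0639 K/W, Q = 3024.0158 W


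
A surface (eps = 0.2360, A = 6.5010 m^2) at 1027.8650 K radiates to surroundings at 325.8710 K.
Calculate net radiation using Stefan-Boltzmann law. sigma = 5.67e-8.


T^4 = 1.1162e+12
Tsurr^4 = 1.1277e+10
Q = 0.2360 * 5.67e-8 * 6.5010 * 1.1049e+12 = 96119.0941 W

96119.0941 W


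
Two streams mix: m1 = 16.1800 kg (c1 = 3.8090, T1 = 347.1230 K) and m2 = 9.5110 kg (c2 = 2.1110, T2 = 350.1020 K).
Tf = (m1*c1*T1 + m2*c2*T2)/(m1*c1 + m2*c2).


num = 28422.3089
den = 81.7073
Tf = 347.8550 K

347.8550 K


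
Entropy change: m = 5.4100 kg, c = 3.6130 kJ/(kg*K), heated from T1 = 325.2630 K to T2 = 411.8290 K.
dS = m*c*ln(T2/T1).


T2/T1 = 1.2661
ln(T2/T1) = 0.2360
dS = 5.4100 * 3.6130 * 0.2360 = 4.6124 kJ/K

4.6124 kJ/K


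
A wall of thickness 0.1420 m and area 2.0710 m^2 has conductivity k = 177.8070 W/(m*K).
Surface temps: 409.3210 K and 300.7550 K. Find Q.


dT = 108.5660 K
Q = 177.8070 * 2.0710 * 108.5660 / 0.1420 = 281536.3306 W

281536.3306 W


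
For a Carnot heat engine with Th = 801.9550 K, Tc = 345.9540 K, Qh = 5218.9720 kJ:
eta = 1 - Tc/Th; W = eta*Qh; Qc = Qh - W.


eta = 1 - 345.9540/801.9550 = 0.5686
W = 0.5686 * 5218.9720 = 2967.5686 kJ
Qc = 5218.9720 - 2967.5686 = 2251.4034 kJ

eta = 56.8612%, W = 2967.5686 kJ, Qc = 2251.4034 kJ


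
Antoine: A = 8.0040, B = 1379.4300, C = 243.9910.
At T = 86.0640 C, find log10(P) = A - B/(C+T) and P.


C+T = 330.0550
B/(C+T) = 4.1794
log10(P) = 8.0040 - 4.1794 = 3.8246
P = 10^3.8246 = 6677.3733 mmHg

6677.3733 mmHg


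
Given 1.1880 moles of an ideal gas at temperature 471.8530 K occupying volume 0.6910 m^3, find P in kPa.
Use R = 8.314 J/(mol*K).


P = nRT/V = 1.1880 * 8.314 * 471.8530 / 0.6910
= 4660.5072 / 0.6910 = 6744.5835 Pa = 6.7446 kPa

6.7446 kPa


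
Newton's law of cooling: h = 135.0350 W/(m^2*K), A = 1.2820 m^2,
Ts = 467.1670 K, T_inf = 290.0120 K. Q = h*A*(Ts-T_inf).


dT = 177.1550 K
Q = 135.0350 * 1.2820 * 177.1550 = 30668.1648 W

30668.1648 W


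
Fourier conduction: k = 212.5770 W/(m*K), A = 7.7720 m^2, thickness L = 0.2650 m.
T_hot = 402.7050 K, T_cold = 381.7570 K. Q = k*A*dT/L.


dT = 20.9480 K
Q = 212.5770 * 7.7720 * 20.9480 / 0.2650 = 130600.7759 W

130600.7759 W


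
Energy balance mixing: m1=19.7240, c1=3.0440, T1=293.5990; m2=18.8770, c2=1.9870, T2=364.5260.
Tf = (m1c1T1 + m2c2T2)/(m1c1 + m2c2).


num = 31300.5012
den = 97.5485
Tf = 320.8713 K

320.8713 K


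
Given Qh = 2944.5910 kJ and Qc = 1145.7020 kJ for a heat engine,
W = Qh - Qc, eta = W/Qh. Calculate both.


W = 2944.5910 - 1145.7020 = 1798.8890 kJ
eta = 1798.8890 / 2944.5910 = 0.6109 = 61.0913%

W = 1798.8890 kJ, eta = 61.0913%


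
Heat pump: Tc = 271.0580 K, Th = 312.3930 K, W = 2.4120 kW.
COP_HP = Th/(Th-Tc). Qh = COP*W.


COP = 312.3930 / 41.3350 = 7.5576
Qh = 7.5576 * 2.4120 = 18.2289 kW

COP = 7.5576, Qh = 18.2289 kW


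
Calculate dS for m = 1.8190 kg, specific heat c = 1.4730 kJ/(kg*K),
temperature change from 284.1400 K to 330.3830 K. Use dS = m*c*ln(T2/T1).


T2/T1 = 1.1627
ln(T2/T1) = 0.1508
dS = 1.8190 * 1.4730 * 0.1508 = 0.4040 kJ/K

0.4040 kJ/K


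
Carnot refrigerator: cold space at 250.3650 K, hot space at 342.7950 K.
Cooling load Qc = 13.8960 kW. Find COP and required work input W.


COP = 250.3650 / 92.4300 = 2.7087
W = 13.8960 / 2.7087 = 5.1301 kW

COP = 2.7087, W = 5.1301 kW


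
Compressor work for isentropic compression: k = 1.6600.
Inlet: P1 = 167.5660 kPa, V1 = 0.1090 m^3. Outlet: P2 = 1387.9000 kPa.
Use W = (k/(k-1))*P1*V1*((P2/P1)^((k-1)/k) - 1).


(k-1)/k = 0.3976
(P2/P1)^exp = 2.3177
W = 2.5152 * 167.5660 * 0.1090 * (2.3177 - 1) = 60.5329 kJ

60.5329 kJ


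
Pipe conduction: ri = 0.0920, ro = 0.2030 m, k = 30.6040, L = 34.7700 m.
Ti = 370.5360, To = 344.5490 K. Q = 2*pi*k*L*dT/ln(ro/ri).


dT = 25.9870 K
ln(ro/ri) = 0.7914
Q = 2*pi*30.6040*34.7700*25.9870 / 0.7914 = 219539.8197 W

219539.8197 W


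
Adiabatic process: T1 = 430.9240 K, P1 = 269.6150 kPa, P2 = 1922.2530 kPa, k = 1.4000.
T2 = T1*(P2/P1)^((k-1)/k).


(k-1)/k = 0.2857
(P2/P1)^exp = 1.7528
T2 = 430.9240 * 1.7528 = 755.3252 K

755.3252 K


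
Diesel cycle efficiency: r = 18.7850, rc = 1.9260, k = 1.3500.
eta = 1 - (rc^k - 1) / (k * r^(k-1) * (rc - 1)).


r^(k-1) = 2.7915
rc^k = 2.4226
eta = 0.5923 = 59.2328%

59.2328%


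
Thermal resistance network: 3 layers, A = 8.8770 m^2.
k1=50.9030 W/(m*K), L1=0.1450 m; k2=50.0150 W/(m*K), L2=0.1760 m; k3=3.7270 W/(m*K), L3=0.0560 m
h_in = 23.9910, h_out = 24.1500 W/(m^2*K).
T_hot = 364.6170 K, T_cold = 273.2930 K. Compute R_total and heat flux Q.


R_conv_in = 1/(23.9910*8.8770) = 0.0047
R_1 = 0.1450/(50.9030*8.8770) = 0.0003
R_2 = 0.1760/(50.0150*8.8770) = 0.0004
R_3 = 0.0560/(3.7270*8.8770) = 0.0017
R_conv_out = 1/(24.1500*8.8770) = 0.0047
R_total = 0.0118 K/W
Q = 91.3240 / 0.0118 = 7758.9843 W

R_total = 0.0118 K/W, Q = 7758.9843 W


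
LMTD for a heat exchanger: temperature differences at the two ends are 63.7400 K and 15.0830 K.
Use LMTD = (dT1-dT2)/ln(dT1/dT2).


dT1/dT2 = 4.2259
ln(dT1/dT2) = 1.4412
LMTD = 48.6570 / 1.4412 = 33.7604 K

33.7604 K


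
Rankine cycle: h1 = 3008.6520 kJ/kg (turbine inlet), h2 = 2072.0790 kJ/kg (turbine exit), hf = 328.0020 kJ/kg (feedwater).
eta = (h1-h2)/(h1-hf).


W = 936.5730 kJ/kg
Q_in = 2680.6500 kJ/kg
eta = 0.3494 = 34.9383%

eta = 34.9383%


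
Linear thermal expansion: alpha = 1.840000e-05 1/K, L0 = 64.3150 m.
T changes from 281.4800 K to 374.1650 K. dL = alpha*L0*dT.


dT = 92.6850 K
dL = 1.840000e-05 * 64.3150 * 92.6850 = 0.109683 m
L_final = 64.424683 m

dL = 0.109683 m


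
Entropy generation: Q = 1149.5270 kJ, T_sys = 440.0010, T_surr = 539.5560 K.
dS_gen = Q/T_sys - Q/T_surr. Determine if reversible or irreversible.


dS_sys = 1149.5270/440.0010 = 2.6126 kJ/K
dS_surr = -1149.5270/539.5560 = -2.1305 kJ/K
dS_gen = 2.6126 - 2.1305 = 0.4820 kJ/K (irreversible)

dS_gen = 0.4820 kJ/K, irreversible


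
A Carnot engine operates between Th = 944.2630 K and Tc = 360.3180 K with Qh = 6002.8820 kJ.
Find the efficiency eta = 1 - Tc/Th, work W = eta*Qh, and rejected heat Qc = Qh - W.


eta = 1 - 360.3180/944.2630 = 0.6184
W = 0.6184 * 6002.8820 = 3712.2634 kJ
Qc = 6002.8820 - 3712.2634 = 2290.6186 kJ

eta = 61.8414%, W = 3712.2634 kJ, Qc = 2290.6186 kJ


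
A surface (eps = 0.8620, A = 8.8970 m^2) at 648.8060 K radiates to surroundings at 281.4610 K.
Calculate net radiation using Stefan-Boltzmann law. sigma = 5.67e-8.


T^4 = 1.7720e+11
Tsurr^4 = 6.2759e+09
Q = 0.8620 * 5.67e-8 * 8.8970 * 1.7092e+11 = 74324.6523 W

74324.6523 W


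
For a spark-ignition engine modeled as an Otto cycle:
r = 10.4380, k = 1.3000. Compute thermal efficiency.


r^(k-1) = 2.0211
eta = 1 - 1/2.0211 = 0.5052 = 50.5217%

50.5217%


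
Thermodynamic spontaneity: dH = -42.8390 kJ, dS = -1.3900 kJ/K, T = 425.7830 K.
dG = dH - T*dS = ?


T*dS = 425.7830 * -1.3900 = -591.8384 kJ
dG = -42.8390 + 591.8384 = 548.9994 kJ (non-spontaneous)

dG = 548.9994 kJ, non-spontaneous


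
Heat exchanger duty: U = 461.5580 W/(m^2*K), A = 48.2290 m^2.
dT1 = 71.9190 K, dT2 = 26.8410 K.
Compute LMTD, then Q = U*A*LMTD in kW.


LMTD = 45.7361 K
Q = 461.5580 * 48.2290 * 45.7361 = 1018108.6208 W = 1018.1086 kW

1018.1086 kW


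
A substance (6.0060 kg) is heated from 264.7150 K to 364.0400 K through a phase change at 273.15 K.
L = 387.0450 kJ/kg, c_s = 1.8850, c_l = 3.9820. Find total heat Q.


Q1 (sensible, solid) = 6.0060 * 1.8850 * 8.4350 = 95.4952 kJ
Q2 (latent) = 6.0060 * 387.0450 = 2324.5923 kJ
Q3 (sensible, liquid) = 6.0060 * 3.9820 * 90.8900 = 2173.7154 kJ
Q_total = 4593.8029 kJ

4593.8029 kJ


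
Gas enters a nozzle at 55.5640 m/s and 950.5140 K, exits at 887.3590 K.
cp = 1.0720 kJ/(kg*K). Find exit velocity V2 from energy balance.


dT = 63.1550 K
2*cp*1000*dT = 135404.3200
V1^2 = 3087.3581
V2 = sqrt(138491.6781) = 372.1447 m/s

372.1447 m/s


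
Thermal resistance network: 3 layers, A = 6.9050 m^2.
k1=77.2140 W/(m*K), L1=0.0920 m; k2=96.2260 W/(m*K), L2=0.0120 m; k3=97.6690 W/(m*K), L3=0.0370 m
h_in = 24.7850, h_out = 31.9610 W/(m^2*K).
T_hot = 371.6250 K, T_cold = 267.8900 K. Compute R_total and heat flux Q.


R_conv_in = 1/(24.7850*6.9050) = 0.0058
R_1 = 0.0920/(77.2140*6.9050) = 0.0002
R_2 = 0.0120/(96.2260*6.9050) = 1.8060e-05
R_3 = 0.0370/(97.6690*6.9050) = 5.4863e-05
R_conv_out = 1/(31.9610*6.9050) = 0.0045
R_total = 0.0106 K/W
Q = 103.7350 / 0.0106 = 9768.0177 W

R_total = 0.0106 K/W, Q = 9768.0177 W


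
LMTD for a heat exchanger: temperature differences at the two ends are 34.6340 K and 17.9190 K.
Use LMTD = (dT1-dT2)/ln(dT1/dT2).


dT1/dT2 = 1.9328
ln(dT1/dT2) = 0.6590
LMTD = 16.7150 / 0.6590 = 25.3652 K

25.3652 K
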